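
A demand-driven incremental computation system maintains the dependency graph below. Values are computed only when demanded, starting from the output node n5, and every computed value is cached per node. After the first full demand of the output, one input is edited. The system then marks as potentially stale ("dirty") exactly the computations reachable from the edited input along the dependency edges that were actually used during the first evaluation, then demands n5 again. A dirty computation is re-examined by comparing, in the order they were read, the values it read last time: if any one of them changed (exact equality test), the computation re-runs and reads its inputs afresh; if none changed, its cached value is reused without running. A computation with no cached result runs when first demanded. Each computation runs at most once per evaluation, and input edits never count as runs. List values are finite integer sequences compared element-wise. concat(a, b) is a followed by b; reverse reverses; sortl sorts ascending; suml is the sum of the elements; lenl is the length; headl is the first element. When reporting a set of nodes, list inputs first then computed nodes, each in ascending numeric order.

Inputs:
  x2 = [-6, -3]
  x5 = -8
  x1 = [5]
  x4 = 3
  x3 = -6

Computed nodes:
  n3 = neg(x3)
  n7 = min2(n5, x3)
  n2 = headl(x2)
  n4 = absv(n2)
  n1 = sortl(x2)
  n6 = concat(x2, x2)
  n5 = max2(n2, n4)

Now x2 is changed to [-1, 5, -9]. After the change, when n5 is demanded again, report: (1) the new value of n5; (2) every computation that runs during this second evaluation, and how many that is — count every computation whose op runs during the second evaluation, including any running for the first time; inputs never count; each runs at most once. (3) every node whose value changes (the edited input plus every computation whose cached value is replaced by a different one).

New value of n5: 1.
Computations that run: n2, n4, n5 — 3 in total.
Values that change: x2, n2, n4, n5.

First evaluation (everything demanded from the output):
  n2 = headl([-6, -3]) = -6
  n4 = absv(-6) = 6
  n5 = max2(-6, 6) = 6

Propagation after the edit:
  n2: runs — x2 [-6, -3]->[-1, 5, -9]; result -1.
  n4: runs — n2 -6->-1; result 1.
  n5: runs — n2 -6->-1; n4 6->1; result 1.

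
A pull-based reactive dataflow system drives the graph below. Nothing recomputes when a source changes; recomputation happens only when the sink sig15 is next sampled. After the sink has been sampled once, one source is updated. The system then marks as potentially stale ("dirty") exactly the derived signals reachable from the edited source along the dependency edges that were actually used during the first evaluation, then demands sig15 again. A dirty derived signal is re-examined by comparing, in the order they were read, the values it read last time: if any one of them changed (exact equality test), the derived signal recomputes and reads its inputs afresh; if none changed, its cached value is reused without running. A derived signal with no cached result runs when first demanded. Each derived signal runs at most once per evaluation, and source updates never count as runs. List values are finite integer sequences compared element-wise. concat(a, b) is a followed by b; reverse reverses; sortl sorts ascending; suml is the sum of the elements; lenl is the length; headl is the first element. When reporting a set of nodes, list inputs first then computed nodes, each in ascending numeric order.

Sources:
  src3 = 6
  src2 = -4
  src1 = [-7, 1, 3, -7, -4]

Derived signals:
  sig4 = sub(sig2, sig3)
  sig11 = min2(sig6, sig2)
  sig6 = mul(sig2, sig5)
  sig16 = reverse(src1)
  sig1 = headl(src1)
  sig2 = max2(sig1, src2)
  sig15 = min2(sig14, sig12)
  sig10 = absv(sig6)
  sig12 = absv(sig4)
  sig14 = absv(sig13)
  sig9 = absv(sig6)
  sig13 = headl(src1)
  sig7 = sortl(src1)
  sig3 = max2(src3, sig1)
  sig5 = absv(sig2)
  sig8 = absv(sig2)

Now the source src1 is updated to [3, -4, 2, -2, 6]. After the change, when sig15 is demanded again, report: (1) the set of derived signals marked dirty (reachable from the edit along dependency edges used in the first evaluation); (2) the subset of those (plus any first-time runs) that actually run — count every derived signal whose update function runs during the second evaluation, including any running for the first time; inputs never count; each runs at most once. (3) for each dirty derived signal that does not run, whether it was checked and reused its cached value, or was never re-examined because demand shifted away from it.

First evaluation (everything demanded from the output):
  sig1 = headl([-7, 1, 3, -7, -4]) = -7
  sig2 = max2(-7, -4) = -4
  sig3 = max2(6, -7) = 6
  sig4 = sub(-4, 6) = -10
  sig12 = absv(-10) = 10
  sig13 = headl([-7, 1, 3, -7, -4]) = -7
  sig14 = absv(-7) = 7
  sig15 = min2(7, 10) = 7

Propagation after the edit:
  sig1: runs — src1 [-7, 1, 3, -7, -4]->[3, -4, 2, -2, 6]; result 3.
  sig2: runs — sig1 -7->3; result 3.
  sig3: runs — sig1 -7->3; result 6 (same value as before).
  sig4: runs — sig2 -4->3; result -3.
  sig12: runs — sig4 -10->-3; result 3.
  sig13: runs — src1 [-7, 1, 3, -7, -4]->[3, -4, 2, -2, 6]; result 3.
  sig14: runs — sig13 -7->3; result 3.
  sig15: runs — sig14 7->3; sig12 10->3; result 3.

Marked dirty: sig1, sig2, sig3, sig4, sig12, sig13, sig14, sig15.
Derived signals that run: sig1, sig2, sig3, sig4, sig12, sig13, sig14, sig15 — 8 in total.
Every dirty derived signal ran.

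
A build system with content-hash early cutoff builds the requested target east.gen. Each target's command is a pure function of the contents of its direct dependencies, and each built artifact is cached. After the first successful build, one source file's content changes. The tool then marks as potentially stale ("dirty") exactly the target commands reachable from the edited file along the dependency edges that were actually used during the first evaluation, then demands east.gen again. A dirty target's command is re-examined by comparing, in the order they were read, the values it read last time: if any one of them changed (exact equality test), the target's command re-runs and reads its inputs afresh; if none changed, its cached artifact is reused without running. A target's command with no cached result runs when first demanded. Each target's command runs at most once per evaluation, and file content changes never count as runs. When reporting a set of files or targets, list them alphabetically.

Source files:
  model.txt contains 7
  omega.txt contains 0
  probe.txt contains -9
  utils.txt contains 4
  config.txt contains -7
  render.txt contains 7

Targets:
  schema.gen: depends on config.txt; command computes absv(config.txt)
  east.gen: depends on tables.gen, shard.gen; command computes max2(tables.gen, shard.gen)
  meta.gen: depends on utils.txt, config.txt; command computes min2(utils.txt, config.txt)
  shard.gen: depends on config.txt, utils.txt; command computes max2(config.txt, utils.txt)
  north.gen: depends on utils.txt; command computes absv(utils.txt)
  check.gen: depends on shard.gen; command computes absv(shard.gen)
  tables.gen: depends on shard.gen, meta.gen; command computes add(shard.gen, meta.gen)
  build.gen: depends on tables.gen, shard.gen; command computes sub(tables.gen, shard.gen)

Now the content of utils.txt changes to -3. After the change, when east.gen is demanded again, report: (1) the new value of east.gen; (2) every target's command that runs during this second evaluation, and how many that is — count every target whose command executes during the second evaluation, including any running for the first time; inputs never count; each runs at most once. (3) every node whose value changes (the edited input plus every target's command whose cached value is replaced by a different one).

New value of east.gen: -3.
Target commands that run: east.gen, meta.gen, shard.gen, tables.gen — 4 in total.
Values that change: east.gen, shard.gen, tables.gen, utils.txt.

First evaluation (everything demanded from the output):
  meta.gen = min2(4, -7) = -7
  shard.gen = max2(-7, 4) = 4
  tables.gen = add(4, -7) = -3
  east.gen = max2(-3, 4) = 4

Propagation after the edit:
  meta.gen: runs — utils.txt 4->-3; result -7 (same value as before).
  shard.gen: runs — utils.txt 4->-3; result -3.
  tables.gen: runs — shard.gen 4->-3; result -10.
  east.gen: runs — tables.gen -3->-10; shard.gen 4->-3; result -3.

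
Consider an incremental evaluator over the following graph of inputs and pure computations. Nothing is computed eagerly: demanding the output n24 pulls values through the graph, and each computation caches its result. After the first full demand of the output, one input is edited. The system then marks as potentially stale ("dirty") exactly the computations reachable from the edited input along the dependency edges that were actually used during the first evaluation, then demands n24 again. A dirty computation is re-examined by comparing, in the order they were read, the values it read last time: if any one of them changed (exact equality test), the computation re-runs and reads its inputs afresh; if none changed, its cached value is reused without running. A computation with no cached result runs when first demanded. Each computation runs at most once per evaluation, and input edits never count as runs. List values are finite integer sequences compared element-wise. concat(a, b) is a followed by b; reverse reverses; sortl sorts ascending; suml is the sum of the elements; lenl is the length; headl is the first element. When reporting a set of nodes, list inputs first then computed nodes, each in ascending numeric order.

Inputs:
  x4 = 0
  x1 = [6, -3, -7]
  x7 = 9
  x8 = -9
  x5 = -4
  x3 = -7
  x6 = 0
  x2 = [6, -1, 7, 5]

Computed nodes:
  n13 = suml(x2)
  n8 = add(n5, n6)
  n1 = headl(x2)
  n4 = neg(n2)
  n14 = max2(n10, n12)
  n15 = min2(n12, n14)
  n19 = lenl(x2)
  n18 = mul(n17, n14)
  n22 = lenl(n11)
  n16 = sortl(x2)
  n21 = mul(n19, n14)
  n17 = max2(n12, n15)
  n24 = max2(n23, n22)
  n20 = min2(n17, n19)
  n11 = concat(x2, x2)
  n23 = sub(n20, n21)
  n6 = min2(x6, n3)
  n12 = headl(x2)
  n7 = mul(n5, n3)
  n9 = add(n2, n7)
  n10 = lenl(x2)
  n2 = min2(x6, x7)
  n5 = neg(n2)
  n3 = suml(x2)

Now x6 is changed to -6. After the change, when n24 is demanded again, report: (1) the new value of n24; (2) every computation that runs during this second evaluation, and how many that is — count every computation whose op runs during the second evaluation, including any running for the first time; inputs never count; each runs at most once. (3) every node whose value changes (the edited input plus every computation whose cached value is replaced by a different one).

Initial pass — values computed on the first demand:
  n10 = lenl([6, -1, 7, 5]) = 4
  n11 = concat([6, -1, 7, 5], [6, -1, 7, 5]) = [6, -1, 7, 5, 6, -1, 7, 5]
  n12 = headl([6, -1, 7, 5]) = 6
  n14 = max2(4, 6) = 6
  n15 = min2(6, 6) = 6
  n17 = max2(6, 6) = 6
  n19 = lenl([6, -1, 7, 5]) = 4
  n20 = min2(6, 4) = 4
  n21 = mul(4, 6) = 24
  n22 = lenl([6, -1, 7, 5, 6, -1, 7, 5]) = 8
  n23 = sub(4, 24) = -20
  n24 = max2(-20, 8) = 8

Second demand — change propagation:
  no demanded computation ever read x6, so the edit dirties nothing and nothing runs.

The important point: nothing the output needs ever reads x6, so the edit is invisible to it.

n24 now evaluates to 8.
Run set: none (0 run).
Changed values: x6.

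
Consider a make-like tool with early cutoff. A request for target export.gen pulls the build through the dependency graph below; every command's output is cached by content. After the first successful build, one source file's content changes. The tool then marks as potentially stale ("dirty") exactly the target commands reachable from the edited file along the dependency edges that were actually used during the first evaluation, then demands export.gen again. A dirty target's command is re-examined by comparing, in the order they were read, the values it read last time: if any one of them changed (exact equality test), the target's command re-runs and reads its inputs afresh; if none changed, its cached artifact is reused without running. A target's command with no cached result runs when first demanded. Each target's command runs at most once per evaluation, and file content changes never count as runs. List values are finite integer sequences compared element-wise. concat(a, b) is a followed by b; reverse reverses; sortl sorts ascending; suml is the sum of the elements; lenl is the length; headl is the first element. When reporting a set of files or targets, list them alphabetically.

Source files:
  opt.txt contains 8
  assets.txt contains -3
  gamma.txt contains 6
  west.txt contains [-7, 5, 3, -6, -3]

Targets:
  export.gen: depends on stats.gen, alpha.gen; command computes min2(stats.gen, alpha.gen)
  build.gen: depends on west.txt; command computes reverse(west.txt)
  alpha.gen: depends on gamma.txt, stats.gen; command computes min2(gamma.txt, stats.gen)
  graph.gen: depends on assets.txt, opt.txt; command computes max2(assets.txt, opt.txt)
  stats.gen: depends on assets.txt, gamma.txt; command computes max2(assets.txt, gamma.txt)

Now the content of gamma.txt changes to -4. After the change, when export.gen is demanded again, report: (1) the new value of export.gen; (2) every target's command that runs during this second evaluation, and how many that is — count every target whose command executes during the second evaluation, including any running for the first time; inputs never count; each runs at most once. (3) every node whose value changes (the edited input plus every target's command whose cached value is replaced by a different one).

First demand of the output computes:
  stats.gen = max2(-3, 6) = 6
  alpha.gen = min2(6, 6) = 6
  export.gen = min2(6, 6) = 6

After the edit, cleaning proceeds:
  stats.gen: a read changed (gamma.txt 6->-4) — executes, giving -3.
  alpha.gen: a read changed (gamma.txt 6->-4; stats.gen 6->-3) — executes, giving -4.
  export.gen: a read changed (stats.gen 6->-3; alpha.gen 6->-4) — executes, giving -4.

Demanding export.gen again yields -4.
3 target commands run: alpha.gen, export.gen, stats.gen.
The nodes whose values change: alpha.gen, export.gen, gamma.txt, stats.gen.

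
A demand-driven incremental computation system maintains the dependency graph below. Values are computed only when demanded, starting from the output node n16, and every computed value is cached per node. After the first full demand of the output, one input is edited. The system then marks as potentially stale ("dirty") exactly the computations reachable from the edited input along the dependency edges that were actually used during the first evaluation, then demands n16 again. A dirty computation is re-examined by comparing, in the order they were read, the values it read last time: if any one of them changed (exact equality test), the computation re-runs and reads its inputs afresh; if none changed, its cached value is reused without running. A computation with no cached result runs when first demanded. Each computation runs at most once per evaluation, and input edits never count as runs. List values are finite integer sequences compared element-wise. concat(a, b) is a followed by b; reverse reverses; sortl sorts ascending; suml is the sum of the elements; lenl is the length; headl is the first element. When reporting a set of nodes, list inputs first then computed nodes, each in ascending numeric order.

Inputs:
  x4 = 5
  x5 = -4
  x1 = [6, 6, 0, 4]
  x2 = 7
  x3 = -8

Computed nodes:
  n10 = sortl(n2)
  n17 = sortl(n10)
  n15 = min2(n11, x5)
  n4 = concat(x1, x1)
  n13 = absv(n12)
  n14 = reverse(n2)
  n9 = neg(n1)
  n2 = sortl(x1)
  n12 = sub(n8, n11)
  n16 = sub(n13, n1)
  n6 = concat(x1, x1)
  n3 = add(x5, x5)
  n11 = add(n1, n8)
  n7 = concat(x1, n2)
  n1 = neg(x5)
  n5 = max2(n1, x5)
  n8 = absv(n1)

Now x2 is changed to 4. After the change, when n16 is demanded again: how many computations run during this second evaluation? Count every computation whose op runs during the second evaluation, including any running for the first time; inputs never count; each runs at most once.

First evaluation (everything demanded from the output):
  n1 = neg(-4) = 4
  n8 = absv(4) = 4
  n11 = add(4, 4) = 8
  n12 = sub(4, 8) = -4
  n13 = absv(-4) = 4
  n16 = sub(4, 4) = 0

Propagation after the edit:
  x2 feeds no computation that the output demands — nothing is marked dirty and nothing runs.

Key observation: x2 is never demanded by the output, so the edit triggers no recomputation at all.

Computations that run: none — 0 in total.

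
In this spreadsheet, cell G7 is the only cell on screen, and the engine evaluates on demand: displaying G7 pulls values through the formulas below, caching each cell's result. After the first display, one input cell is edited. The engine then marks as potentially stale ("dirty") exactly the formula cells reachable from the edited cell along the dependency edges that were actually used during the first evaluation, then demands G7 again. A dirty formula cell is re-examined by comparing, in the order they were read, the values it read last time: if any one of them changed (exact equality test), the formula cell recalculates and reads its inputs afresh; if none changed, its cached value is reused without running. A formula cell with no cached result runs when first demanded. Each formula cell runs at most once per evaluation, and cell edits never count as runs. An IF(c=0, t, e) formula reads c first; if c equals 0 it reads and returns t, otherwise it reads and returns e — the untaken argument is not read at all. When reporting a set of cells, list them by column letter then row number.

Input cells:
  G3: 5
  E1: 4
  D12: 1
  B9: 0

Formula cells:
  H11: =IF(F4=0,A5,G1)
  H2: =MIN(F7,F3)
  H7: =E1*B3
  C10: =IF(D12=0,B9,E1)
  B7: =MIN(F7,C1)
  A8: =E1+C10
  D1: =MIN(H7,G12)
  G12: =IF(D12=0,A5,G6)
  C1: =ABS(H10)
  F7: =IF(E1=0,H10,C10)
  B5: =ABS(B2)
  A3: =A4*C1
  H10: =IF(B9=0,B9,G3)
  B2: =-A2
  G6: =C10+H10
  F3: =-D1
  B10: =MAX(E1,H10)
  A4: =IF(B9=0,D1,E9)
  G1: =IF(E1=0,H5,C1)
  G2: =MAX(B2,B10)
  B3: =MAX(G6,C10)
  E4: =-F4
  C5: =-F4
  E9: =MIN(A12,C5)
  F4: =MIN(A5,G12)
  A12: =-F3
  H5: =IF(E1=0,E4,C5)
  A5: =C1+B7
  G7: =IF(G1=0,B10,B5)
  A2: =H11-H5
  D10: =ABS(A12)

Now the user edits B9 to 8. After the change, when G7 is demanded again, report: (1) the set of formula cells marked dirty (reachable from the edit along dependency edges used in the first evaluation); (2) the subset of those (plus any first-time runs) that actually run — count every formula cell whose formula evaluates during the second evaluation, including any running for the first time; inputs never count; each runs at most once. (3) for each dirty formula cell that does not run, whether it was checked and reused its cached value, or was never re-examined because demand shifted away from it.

Dirty set: B10, C1, G1, G7, H10.
Run set: A2, A5, B2, B5, B7, C1, C5, C10, F4, F7, G1, G6, G7, G12, H5, H10, H11 (17 run).
Left stale — demand moved off them: B10.
The important point: the flipped condition redirects demand; B10 is left stale, never re-checked.

Initial pass — values computed on the first demand:
  H10 = IF(B9=0: B9=0 -> then branch B9) = 0
  B10 = MAX(4, 0) = 4
  C1 = ABS(0) = 0
  G1 = IF(E1=0: E1=4 -> else branch C1) = 0
  G7 = IF(G1=0: G1=0 -> then branch B10) = 4

Second demand — change propagation:
  C10: newly demanded (no cache) — executes and yields 4.
  H10: re-runs because B9 0->8; B9 0->8; new result 5.
  B10: dirty yet unreached — the second evaluation never asks for it.
  C1: re-runs because H10 0->5; new result 5.
  F7: newly demanded (no cache) — executes and yields 4.
  B7: newly demanded (no cache) — executes and yields 4.
  A5: newly demanded (no cache) — executes and yields 9.
  G6: newly demanded (no cache) — executes and yields 9.
  G12: newly demanded (no cache) — executes and yields 9.
  F4: newly demanded (no cache) — executes and yields 9.
  C5: newly demanded (no cache) — executes and yields -9.
  H5: newly demanded (no cache) — executes and yields -9.
  G1: re-runs because C1 0->5; new result 5.
  H11: newly demanded (no cache) — executes and yields 5.
  A2: newly demanded (no cache) — executes and yields 14.
  B2: newly demanded (no cache) — executes and yields -14.
  B5: newly demanded (no cache) — executes and yields 14.
  G7: re-runs because G1 0->5; new result 14.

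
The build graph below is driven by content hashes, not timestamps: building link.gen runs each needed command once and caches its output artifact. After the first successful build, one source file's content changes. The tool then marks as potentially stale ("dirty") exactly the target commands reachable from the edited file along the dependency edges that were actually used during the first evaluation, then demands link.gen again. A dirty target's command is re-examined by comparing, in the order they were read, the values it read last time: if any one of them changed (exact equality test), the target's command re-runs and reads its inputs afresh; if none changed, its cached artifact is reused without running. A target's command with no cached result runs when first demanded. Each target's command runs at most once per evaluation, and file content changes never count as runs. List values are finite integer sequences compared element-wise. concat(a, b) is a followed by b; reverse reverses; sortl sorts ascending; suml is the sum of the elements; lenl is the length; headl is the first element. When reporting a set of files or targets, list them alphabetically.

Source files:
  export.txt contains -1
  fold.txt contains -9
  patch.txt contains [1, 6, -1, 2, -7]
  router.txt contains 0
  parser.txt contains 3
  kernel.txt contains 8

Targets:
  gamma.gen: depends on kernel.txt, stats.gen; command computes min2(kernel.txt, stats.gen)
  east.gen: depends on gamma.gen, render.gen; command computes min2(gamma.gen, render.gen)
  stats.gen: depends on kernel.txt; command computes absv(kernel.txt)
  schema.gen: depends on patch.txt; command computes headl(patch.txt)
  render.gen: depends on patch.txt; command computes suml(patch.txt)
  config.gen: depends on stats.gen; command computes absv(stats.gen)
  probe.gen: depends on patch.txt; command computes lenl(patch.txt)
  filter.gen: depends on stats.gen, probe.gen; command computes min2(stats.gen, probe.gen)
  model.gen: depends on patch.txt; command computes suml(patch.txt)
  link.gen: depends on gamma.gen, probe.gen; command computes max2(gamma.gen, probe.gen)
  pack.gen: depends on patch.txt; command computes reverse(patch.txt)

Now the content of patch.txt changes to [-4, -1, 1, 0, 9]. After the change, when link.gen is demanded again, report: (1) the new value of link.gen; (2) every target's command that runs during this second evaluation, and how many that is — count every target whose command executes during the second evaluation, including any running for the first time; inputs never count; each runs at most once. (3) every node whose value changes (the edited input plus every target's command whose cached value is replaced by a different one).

link.gen now evaluates to 8.
Run set: probe.gen (1 run).
Changed values: patch.txt.
The important point: probe.gen recomputes to an identical value, and the output ends up unchanged.

Initial pass — values computed on the first demand:
  probe.gen = lenl([1, 6, -1, 2, -7]) = 5
  stats.gen = absv(8) = 8
  gamma.gen = min2(8, 8) = 8
  link.gen = max2(8, 5) = 8

Second demand — change propagation:
  probe.gen: re-runs because patch.txt [1, 6, -1, 2, -7]->[-4, -1, 1, 0, 9]; new result 5 (unchanged).
  link.gen: re-examined; everything it read last time is the same (gamma.gen unchanged, probe.gen unchanged) — cache 8 kept, no run.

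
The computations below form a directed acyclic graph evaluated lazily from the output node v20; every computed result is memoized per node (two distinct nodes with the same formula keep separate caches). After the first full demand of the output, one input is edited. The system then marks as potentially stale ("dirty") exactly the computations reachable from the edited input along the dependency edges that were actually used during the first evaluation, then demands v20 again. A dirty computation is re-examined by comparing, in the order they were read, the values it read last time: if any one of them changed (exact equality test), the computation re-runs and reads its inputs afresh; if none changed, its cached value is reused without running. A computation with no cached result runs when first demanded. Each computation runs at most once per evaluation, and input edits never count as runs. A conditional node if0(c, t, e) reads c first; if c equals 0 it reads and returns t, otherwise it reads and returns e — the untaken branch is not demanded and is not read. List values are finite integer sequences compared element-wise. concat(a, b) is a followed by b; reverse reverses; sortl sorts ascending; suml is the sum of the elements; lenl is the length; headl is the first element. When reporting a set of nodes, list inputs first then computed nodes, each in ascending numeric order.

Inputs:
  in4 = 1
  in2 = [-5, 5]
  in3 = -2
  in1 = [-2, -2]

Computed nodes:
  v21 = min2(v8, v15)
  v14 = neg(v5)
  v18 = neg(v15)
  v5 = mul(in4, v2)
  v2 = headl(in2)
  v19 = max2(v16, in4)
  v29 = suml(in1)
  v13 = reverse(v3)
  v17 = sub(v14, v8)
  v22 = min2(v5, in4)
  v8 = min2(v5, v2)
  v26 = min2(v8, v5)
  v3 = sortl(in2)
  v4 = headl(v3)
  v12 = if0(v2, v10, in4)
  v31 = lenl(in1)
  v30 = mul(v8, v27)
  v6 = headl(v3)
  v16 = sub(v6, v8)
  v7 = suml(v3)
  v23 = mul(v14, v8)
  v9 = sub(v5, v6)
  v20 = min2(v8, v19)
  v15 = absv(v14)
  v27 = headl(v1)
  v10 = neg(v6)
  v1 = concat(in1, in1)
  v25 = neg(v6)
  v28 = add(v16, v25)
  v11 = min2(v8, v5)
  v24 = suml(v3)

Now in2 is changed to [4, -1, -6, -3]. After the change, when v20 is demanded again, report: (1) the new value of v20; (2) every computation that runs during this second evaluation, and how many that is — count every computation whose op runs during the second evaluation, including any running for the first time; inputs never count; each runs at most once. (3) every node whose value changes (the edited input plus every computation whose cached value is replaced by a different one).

Demanding v20 again yields 1.
8 computations run: v2, v3, v5, v6, v8, v16, v19, v20.
The nodes whose values change: in2, v2, v3, v5, v6, v8, v16, v20.

First demand of the output computes:
  v2 = headl([-5, 5]) = -5
  v3 = sortl([-5, 5]) = [-5, 5]
  v5 = mul(1, -5) = -5
  v6 = headl([-5, 5]) = -5
  v8 = min2(-5, -5) = -5
  v16 = sub(-5, -5) = 0
  v19 = max2(0, 1) = 1
  v20 = min2(-5, 1) = -5

After the edit, cleaning proceeds:
  v2: a read changed (in2 [-5, 5]->[4, -1, -6, -3]) — executes, giving 4.
  v3: a read changed (in2 [-5, 5]->[4, -1, -6, -3]) — executes, giving [-6, -3, -1, 4].
  v5: a read changed (v2 -5->4) — executes, giving 4.
  v6: a read changed (v3 [-5, 5]->[-6, -3, -1, 4]) — executes, giving -6.
  v8: a read changed (v5 -5->4; v2 -5->4) — executes, giving 4.
  v16: a read changed (v6 -5->-6; v8 -5->4) — executes, giving -10.
  v19: a read changed (v16 0->-10) — executes, giving 1 — identical to its old value.
  v20: a read changed (v8 -5->4) — executes, giving 1.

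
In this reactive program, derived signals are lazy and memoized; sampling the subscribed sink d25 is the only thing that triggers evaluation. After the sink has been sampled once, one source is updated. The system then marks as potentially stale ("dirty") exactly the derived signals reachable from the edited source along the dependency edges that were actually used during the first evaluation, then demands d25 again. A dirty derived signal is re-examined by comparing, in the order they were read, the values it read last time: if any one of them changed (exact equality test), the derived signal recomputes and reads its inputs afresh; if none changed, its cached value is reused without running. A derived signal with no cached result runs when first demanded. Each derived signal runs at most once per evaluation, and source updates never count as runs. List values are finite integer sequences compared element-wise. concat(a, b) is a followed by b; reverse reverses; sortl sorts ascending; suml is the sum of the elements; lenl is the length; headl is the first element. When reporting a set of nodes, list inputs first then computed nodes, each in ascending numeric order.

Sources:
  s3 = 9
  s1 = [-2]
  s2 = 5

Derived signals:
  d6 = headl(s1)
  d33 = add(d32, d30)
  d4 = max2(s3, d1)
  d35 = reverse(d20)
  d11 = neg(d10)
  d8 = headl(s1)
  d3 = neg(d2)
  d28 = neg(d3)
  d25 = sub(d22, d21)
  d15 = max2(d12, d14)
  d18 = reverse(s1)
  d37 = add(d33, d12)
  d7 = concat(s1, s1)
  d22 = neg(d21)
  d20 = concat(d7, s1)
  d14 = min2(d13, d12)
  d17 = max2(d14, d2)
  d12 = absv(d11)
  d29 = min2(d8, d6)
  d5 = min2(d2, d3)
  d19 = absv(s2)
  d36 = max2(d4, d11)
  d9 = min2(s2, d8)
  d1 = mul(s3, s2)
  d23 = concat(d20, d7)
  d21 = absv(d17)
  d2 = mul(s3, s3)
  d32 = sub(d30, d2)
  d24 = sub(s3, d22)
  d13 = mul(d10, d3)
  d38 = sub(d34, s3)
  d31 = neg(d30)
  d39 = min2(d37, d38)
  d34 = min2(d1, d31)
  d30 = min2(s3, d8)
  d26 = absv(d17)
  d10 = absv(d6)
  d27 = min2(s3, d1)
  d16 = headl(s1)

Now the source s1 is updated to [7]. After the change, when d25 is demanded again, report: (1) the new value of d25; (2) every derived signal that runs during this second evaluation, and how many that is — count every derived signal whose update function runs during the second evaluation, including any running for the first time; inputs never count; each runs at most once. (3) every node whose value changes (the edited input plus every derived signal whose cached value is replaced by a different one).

First demand of the output computes:
  d2 = mul(9, 9) = 81
  d3 = neg(81) = -81
  d6 = headl([-2]) = -2
  d10 = absv(-2) = 2
  d11 = neg(2) = -2
  d12 = absv(-2) = 2
  d13 = mul(2, -81) = -162
  d14 = min2(-162, 2) = -162
  d17 = max2(-162, 81) = 81
  d21 = absv(81) = 81
  d22 = neg(81) = -81
  d25 = sub(-81, 81) = -162

After the edit, cleaning proceeds:
  d6: a read changed (s1 [-2]->[7]) — executes, giving 7.
  d10: a read changed (d6 -2->7) — executes, giving 7.
  d11: a read changed (d10 2->7) — executes, giving -7.
  d12: a read changed (d11 -2->-7) — executes, giving 7.
  d13: a read changed (d10 2->7) — executes, giving -567.
  d14: a read changed (d13 -162->-567; d12 2->7) — executes, giving -567.
  d17: a read changed (d14 -162->-567) — executes, giving 81 — identical to its old value.
  d21: dirty, but its reads are unchanged (d17 unchanged); cached 81 stands.
  d22: dirty, but its reads are unchanged (d21 unchanged); cached -81 stands.
  d25: dirty, but its reads are unchanged (d22 unchanged, d21 unchanged); cached -162 stands.

Note the absorption at d17: it re-runs yet its value is the same, leaving the output's value untouched.

Demanding d25 again yields -162.
7 derived signals run: d6, d10, d11, d12, d13, d14, d17.
The nodes whose values change: s1, d6, d10, d11, d12, d13, d14.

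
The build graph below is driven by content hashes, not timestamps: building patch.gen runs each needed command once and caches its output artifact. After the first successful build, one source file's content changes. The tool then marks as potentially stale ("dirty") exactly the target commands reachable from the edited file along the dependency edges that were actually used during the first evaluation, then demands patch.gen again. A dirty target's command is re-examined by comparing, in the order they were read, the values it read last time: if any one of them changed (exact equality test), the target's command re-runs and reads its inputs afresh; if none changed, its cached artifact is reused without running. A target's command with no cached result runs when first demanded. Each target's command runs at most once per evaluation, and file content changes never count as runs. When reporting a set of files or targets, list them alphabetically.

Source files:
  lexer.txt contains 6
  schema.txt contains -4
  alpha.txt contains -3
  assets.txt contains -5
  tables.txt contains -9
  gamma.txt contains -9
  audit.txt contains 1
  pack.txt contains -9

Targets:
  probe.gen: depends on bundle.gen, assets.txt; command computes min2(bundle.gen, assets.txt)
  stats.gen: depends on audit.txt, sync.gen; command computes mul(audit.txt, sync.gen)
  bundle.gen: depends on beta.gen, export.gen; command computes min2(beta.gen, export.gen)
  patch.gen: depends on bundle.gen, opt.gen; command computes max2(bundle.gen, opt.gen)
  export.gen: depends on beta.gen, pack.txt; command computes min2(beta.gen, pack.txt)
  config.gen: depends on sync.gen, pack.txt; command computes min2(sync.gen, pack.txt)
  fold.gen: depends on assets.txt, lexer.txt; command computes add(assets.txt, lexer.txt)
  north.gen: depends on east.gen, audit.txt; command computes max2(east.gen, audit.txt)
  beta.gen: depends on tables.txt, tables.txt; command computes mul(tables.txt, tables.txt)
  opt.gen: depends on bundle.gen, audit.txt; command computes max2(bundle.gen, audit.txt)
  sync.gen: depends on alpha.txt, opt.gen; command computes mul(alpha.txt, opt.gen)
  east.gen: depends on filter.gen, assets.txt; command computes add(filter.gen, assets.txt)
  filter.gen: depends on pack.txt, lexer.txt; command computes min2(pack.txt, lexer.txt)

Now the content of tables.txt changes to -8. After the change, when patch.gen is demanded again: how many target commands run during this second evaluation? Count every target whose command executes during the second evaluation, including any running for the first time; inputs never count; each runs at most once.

Run set: beta.gen, bundle.gen, export.gen (3 run).
The important point: at opt.gen every value read last time is unchanged, so the dirty flag clears without a run.

Initial pass — values computed on the first demand:
  beta.gen = mul(-9, -9) = 81
  export.gen = min2(81, -9) = -9
  bundle.gen = min2(81, -9) = -9
  opt.gen = max2(-9, 1) = 1
  patch.gen = max2(-9, 1) = 1

Second demand — change propagation:
  beta.gen: re-runs because tables.txt -9->-8; tables.txt -9->-8; new result 64.
  export.gen: re-runs because beta.gen 81->64; new result -9 (unchanged).
  bundle.gen: re-runs because beta.gen 81->64; new result -9 (unchanged).
  opt.gen: re-examined; everything it read last time is the same (bundle.gen unchanged, audit.txt unchanged) — cache 1 kept, no run.
  patch.gen: re-examined; everything it read last time is the same (bundle.gen unchanged, opt.gen unchanged) — cache 1 kept, no run.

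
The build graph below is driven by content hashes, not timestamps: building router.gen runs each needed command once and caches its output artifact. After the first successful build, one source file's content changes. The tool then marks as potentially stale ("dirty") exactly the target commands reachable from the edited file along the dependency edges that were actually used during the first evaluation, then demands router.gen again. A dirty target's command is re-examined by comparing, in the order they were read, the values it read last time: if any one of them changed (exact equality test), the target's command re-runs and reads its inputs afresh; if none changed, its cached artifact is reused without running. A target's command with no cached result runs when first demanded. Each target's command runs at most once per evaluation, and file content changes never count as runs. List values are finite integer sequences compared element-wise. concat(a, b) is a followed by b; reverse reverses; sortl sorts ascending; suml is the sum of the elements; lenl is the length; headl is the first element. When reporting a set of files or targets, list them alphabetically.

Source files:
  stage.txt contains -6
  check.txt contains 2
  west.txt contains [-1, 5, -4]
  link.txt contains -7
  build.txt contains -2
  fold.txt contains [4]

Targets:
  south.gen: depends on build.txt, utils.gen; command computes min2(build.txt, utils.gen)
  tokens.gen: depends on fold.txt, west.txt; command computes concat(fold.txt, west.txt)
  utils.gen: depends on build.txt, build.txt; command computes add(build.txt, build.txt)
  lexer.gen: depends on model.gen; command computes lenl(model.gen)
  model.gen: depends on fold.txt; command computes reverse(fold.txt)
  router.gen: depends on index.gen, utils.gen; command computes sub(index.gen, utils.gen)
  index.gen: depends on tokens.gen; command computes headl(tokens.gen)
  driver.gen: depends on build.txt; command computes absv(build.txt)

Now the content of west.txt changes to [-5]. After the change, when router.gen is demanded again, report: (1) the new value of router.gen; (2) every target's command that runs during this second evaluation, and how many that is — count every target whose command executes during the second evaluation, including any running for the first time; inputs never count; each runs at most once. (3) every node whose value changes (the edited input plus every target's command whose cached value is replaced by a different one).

Initial pass — values computed on the first demand:
  tokens.gen = concat([4], [-1, 5, -4]) = [4, -1, 5, -4]
  index.gen = headl([4, -1, 5, -4]) = 4
  utils.gen = add(-2, -2) = -4
  router.gen = sub(4, -4) = 8

Second demand — change propagation:
  tokens.gen: re-runs because west.txt [-1, 5, -4]->[-5]; new result [4, -5].
  index.gen: re-runs because tokens.gen [4, -1, 5, -4]->[4, -5]; new result 4 (unchanged).
  router.gen: re-examined; everything it read last time is the same (index.gen unchanged, utils.gen unchanged) — cache 8 kept, no run.

The important point: index.gen recomputes to an identical value, and the output ends up unchanged.

router.gen now evaluates to 8.
Run set: index.gen, tokens.gen (2 run).
Changed values: tokens.gen, west.txt.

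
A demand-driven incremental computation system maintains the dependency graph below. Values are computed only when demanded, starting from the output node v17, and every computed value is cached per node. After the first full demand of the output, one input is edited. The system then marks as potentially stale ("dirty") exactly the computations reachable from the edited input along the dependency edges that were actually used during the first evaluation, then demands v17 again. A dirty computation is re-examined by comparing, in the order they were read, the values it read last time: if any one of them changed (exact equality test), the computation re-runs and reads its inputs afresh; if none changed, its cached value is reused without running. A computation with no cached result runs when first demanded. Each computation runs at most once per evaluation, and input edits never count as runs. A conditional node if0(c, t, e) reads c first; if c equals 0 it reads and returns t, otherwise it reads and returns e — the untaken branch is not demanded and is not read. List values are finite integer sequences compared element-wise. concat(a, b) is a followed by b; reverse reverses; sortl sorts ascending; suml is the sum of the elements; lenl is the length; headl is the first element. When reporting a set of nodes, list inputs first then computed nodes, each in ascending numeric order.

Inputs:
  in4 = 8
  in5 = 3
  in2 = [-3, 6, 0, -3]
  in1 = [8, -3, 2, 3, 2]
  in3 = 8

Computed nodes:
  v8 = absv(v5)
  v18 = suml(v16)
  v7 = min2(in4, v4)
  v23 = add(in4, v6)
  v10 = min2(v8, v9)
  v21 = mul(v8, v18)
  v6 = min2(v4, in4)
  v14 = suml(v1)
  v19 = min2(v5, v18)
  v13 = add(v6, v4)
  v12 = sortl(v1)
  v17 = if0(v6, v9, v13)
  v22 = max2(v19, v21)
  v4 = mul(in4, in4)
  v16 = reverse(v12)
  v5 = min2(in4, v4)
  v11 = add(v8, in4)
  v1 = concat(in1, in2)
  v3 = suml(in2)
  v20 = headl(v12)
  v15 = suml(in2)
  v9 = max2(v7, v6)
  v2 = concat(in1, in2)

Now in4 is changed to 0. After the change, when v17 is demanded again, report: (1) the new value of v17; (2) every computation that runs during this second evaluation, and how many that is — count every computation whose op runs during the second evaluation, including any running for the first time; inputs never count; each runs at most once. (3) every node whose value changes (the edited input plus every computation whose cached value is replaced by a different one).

New value of v17: 0.
Computations that run: v4, v6, v7, v9, v17 — 5 in total.
Values that change: in4, v4, v6, v17.
Key observation: a condition flipped, so demand moved to the other branch — v13 is never re-examined.

First evaluation (everything demanded from the output):
  v4 = mul(8, 8) = 64
  v6 = min2(64, 8) = 8
  v13 = add(8, 64) = 72
  v17 = if0(v6=8 -> else branch v13) = 72

Propagation after the edit:
  v4: runs — in4 8->0; in4 8->0; result 0.
  v6: runs — v4 64->0; in4 8->0; result 0.
  v7: demanded for the first time — runs, produces 0.
  v9: demanded for the first time — runs, produces 0.
  v13: marked dirty but never re-examined — demand shifted away from it.
  v17: runs — v6 8->0; result 0.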